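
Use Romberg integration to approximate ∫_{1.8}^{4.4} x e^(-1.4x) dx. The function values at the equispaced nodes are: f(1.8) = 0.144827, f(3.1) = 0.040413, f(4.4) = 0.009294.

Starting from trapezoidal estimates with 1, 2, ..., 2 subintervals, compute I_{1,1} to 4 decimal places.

0.1368

I_{0,0} (trapezoid, 1 panel, h=2.6000): 0.200357
I_{1,0} (trapezoid, 2 panels, h=1.3000): 0.152716
I_{1,1} = 0.152716 + (0.152716 − 0.200357)/3 = 0.136836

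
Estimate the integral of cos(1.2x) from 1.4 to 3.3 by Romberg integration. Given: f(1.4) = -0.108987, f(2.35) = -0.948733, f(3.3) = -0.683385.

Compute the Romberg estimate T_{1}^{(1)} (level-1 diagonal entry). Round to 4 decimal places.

-1.4526

T_{0}^{(0)} (trapezoid, 1 panel, h=1.9000): -0.752753
T_{1}^{(0)} (trapezoid, 2 panels, h=0.9500): -1.277673
T_{1}^{(1)} = -1.277673 + (-1.277673 − (-0.752753))/3 = -1.452646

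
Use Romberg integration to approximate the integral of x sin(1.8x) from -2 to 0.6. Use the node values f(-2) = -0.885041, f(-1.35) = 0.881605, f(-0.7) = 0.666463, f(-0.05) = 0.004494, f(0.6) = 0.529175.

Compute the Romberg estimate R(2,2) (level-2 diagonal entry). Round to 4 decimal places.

R(0,0) (trapezoid, 1 panel, h=2.6000): -0.462626
R(1,0) (trapezoid, 2 panels, h=1.3000): 0.635089
R(2,0) (trapezoid, 4 panels, h=0.6500): 0.893509
R(1,1) = 0.635089 + (0.635089 − (-0.462626))/3 = 1.000994
R(2,1) = 0.893509 + (0.893509 − 0.635089)/3 = 0.979649
R(2,2) = 0.979649 + (0.979649 − 1.000994)/15 = 0.978226

0.9782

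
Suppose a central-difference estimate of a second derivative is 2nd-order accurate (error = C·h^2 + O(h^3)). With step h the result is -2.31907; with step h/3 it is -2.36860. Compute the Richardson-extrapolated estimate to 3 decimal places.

The leading error scales as h^2; refining by a factor of 3 reduces it by 3^2 = 9.
Extrapolated value = (9·A(h/3) − A(h)) / (9 − 1)
= (9·(-2.36860) − (-2.31907)) / 8
= -18.99833 / 8 = -2.37479

-2.375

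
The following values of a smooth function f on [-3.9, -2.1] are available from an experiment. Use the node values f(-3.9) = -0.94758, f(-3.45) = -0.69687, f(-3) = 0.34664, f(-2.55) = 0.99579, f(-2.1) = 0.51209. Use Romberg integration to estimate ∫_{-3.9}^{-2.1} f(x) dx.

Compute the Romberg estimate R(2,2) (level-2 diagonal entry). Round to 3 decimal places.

0.214

R(0,0) (trapezoid, 1 panel, h=1.8000): -0.39194
R(1,0) (trapezoid, 2 panels, h=0.9000): 0.11601
R(2,0) (trapezoid, 4 panels, h=0.4500): 0.19252
R(1,1) = 0.11601 + (0.11601 − (-0.39194))/3 = 0.28533
R(2,1) = 0.19252 + (0.19252 − 0.11601)/3 = 0.21802
R(2,2) = 0.21802 + (0.21802 − 0.28533)/15 = 0.21353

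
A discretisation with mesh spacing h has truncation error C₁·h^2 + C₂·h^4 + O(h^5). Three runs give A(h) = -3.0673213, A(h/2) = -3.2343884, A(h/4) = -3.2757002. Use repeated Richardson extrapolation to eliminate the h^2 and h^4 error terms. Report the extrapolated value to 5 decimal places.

First eliminate the h^2 term (factor 2^2 = 4):
  B₁ = (4·(-3.2343884) − (-3.0673213))/3 = -3.2900774
  B₂ = (4·(-3.2757002) − (-3.2343884))/3 = -3.2894708
Then eliminate the h^4 term (factor 2^4 = 16):
  (16·(-3.2894708) − (-3.2900774))/15 = -3.2894304

-3.28943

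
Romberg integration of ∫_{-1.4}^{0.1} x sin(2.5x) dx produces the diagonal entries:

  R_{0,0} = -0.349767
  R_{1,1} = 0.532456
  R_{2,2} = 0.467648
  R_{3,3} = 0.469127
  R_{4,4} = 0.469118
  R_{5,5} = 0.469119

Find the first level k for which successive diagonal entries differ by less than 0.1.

|R_{1,1} − R_{0,0}| = 0.882223 ≥ 0.1
|R_{2,2} − R_{1,1}| = 0.064808 < 0.1

k = 2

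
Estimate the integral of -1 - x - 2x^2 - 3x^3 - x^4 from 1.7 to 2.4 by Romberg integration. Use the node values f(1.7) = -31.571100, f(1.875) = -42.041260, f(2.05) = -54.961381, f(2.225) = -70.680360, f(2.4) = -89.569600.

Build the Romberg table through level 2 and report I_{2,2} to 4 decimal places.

I_{0,0} (trapezoid, 1 panel, h=0.7000): -42.399245
I_{1,0} (trapezoid, 2 panels, h=0.3500): -40.436106
I_{2,0} (trapezoid, 4 panels, h=0.1750): -39.944336
I_{1,1} = -40.436106 + (-40.436106 − (-42.399245))/3 = -39.781726
I_{2,1} = -39.944336 + (-39.944336 − (-40.436106))/3 = -39.780413
I_{2,2} = -39.780413 + (-39.780413 − (-39.781726))/15 = -39.780325

-39.7803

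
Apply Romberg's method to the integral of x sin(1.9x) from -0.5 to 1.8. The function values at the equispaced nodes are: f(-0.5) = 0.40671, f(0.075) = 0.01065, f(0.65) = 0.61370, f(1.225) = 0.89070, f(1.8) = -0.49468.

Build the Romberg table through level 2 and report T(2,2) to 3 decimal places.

T(0,0) (trapezoid, 1 panel, h=2.3000): -0.10117
T(1,0) (trapezoid, 2 panels, h=1.1500): 0.65517
T(2,0) (trapezoid, 4 panels, h=0.5750): 0.84586
T(1,1) = 0.65517 + (0.65517 − (-0.10117))/3 = 0.90728
T(2,1) = 0.84586 + (0.84586 − 0.65517)/3 = 0.90942
T(2,2) = 0.90942 + (0.90942 − 0.90728)/15 = 0.90956

0.910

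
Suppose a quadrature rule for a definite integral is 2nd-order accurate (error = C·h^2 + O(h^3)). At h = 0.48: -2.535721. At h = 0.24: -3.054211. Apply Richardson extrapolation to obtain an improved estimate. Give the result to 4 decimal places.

The leading error scales as h^2; refining by a factor of 2 reduces it by 2^2 = 4.
Extrapolated value = (4·A(h/2) − A(h)) / (4 − 1)
= (4·(-3.054211) − (-2.535721)) / 3
= -9.681123 / 3 = -3.227041

-3.2270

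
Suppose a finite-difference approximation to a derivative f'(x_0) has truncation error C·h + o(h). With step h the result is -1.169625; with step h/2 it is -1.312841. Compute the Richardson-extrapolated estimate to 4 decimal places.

-1.4561

The leading error scales as h; refining by a factor of 2 reduces it by 2^1 = 2.
Extrapolated value = (2·A(h/2) − A(h)) / (2 − 1)
= (2·(-1.312841) − (-1.169625)) / 1
= -1.456057 / 1 = -1.456057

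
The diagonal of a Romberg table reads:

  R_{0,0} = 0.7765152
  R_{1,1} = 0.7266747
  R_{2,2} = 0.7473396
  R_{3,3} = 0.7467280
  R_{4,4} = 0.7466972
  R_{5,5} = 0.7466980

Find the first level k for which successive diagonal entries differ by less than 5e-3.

k = 3

|R_{1,1} − R_{0,0}| = 0.0498405 ≥ 5e-3
|R_{2,2} − R_{1,1}| = 0.0206649 ≥ 5e-3
|R_{3,3} − R_{2,2}| = 0.0006116 < 5e-3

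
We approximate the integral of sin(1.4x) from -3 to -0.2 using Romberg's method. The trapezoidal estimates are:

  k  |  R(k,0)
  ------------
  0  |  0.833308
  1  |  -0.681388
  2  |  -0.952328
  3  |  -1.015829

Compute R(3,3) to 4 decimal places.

-1.0367

Richardson extrapolation on the trapezoidal column (denominator 4−1=3):
R(1,1) = (4·(-0.681388) − 0.833308) / 3 = -1.186287
R(2,1) = (4·(-0.952328) − (-0.681388)) / 3 = -1.042641
R(3,1) = -1.015829 + (-1.015829 − (-0.952328))/3 = -1.036996
R(2,2) = -1.042641 + (-1.042641 − (-1.186287))/15 = -1.033065
R(3,2) = -1.036996 + (-1.036996 − (-1.042641))/15 = -1.036620
R(3,3) = -1.036620 + (-1.036620 − (-1.033065))/63 = -1.036676
(Column j=1 coincides with Simpson's rule on the same nodes.)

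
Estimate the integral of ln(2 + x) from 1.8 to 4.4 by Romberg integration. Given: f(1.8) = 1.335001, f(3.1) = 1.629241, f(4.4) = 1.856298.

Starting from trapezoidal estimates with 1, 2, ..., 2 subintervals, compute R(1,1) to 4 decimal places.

R(0,0) (trapezoid, 1 panel, h=2.6000): 4.148689
R(1,0) (trapezoid, 2 panels, h=1.3000): 4.192358
R(1,1) = 4.192358 + (4.192358 − 4.148689)/3 = 4.206914

4.2069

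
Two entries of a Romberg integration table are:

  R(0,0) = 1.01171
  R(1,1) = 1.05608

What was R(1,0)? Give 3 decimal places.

1.045

From R(1,1) = (4·R(1,0) − R(0,0))/3, solve for R(1,0):
4·R(1,0) = 3·1.05608 + 1.01171 = 4.17995
R(1,0) = 1.04499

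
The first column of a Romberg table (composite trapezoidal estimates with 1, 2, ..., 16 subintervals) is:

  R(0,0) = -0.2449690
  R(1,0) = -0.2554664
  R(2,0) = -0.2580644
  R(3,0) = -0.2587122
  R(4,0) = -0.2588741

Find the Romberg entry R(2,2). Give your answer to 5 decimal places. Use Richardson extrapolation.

Richardson extrapolation on the trapezoidal column (denominator 4−1=3):
R(1,1) = -0.2554664 + (-0.2554664 − (-0.2449690))/3 = -0.2589655
R(2,1) = (4·(-0.2580644) − (-0.2554664)) / 3 = -0.2589304
R(2,2) = -0.2589304 + (-0.2589304 − (-0.2589655))/15 = -0.2589281

-0.25893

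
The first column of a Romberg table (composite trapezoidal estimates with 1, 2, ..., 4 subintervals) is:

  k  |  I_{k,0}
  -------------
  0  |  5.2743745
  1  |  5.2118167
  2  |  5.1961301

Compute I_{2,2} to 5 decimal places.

5.19090

Richardson extrapolation on the trapezoidal column (denominator 4−1=3):
I_{1,1} = 5.2118167 + (5.2118167 − 5.2743745)/3 = 5.1909641
I_{2,1} = (4·5.1961301 − 5.2118167) / 3 = 5.1909012
I_{2,2} = 5.1909012 + (5.1909012 − 5.1909641)/15 = 5.1908970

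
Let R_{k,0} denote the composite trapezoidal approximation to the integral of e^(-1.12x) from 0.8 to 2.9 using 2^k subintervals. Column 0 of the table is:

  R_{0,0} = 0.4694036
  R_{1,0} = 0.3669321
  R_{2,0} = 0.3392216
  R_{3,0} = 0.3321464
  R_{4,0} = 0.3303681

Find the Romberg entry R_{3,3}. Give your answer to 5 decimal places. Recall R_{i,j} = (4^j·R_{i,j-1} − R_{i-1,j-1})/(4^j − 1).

0.32977

Richardson extrapolation on the trapezoidal column (denominator 4−1=3):
R_{1,1} = 0.3669321 + (0.3669321 − 0.4694036)/3 = 0.3327749
R_{2,1} = 0.3392216 + (0.3392216 − 0.3669321)/3 = 0.3299848
R_{3,1} = (4·0.3321464 − 0.3392216) / 3 = 0.3297880
R_{2,2} = 0.3299848 + (0.3299848 − 0.3327749)/15 = 0.3297988
R_{3,2} = 0.3297880 + (0.3297880 − 0.3299848)/15 = 0.3297749
R_{3,3} = 0.3297749 + (0.3297749 − 0.3297988)/63 = 0.3297745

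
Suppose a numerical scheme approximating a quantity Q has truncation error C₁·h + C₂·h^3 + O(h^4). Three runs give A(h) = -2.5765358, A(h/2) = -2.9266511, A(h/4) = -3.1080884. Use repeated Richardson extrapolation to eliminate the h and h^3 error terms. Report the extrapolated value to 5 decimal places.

-3.29135

First eliminate the h term (factor 2^1 = 2):
  B₁ = (2·(-2.9266511) − (-2.5765358))/1 = -3.2767664
  B₂ = (2·(-3.1080884) − (-2.9266511))/1 = -3.2895257
Then eliminate the h^3 term (factor 2^3 = 8):
  (8·(-3.2895257) − (-3.2767664))/7 = -3.2913485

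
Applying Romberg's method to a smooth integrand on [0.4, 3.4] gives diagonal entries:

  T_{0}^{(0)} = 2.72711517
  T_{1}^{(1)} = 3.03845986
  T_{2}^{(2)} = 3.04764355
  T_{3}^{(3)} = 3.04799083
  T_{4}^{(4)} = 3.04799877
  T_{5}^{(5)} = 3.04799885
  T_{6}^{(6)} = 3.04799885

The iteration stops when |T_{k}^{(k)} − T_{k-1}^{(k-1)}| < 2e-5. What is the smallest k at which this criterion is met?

|T_{1}^{(1)} − T_{0}^{(0)}| = 0.31134469 ≥ 2e-5
|T_{2}^{(2)} − T_{1}^{(1)}| = 0.00918369 ≥ 2e-5
|T_{3}^{(3)} − T_{2}^{(2)}| = 0.00034728 ≥ 2e-5
|T_{4}^{(4)} − T_{3}^{(3)}| = 0.00000794 < 2e-5

k = 4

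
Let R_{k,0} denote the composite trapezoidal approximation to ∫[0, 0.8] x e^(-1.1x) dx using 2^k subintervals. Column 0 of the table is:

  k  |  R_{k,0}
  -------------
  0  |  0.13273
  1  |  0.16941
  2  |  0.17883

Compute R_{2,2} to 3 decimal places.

Richardson extrapolation on the trapezoidal column (denominator 4−1=3):
R_{1,1} = 0.16941 + (0.16941 − 0.13273)/3 = 0.18164
R_{2,1} = (4·0.17883 − 0.16941) / 3 = 0.18197
R_{2,2} = 0.18197 + (0.18197 − 0.18164)/15 = 0.18199

0.182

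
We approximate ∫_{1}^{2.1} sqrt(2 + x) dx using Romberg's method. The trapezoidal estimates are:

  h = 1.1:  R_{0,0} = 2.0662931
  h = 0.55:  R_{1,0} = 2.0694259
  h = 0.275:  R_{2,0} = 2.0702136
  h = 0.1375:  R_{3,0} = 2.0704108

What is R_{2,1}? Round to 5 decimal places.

2.07048

Richardson extrapolation on the trapezoidal column (denominator 4−1=3):
R_{2,1} = 2.0702136 + (2.0702136 − 2.0694259)/3 = 2.0704762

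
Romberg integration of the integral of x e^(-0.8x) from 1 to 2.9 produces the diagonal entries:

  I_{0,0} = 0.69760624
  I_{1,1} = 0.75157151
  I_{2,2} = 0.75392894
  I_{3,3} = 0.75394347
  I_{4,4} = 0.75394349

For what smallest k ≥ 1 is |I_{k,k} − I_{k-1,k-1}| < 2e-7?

k = 4

|I_{1,1} − I_{0,0}| = 0.05396527 ≥ 2e-7
|I_{2,2} − I_{1,1}| = 0.00235743 ≥ 2e-7
|I_{3,3} − I_{2,2}| = 0.00001453 ≥ 2e-7
|I_{4,4} − I_{3,3}| = 0.00000002 < 2e-7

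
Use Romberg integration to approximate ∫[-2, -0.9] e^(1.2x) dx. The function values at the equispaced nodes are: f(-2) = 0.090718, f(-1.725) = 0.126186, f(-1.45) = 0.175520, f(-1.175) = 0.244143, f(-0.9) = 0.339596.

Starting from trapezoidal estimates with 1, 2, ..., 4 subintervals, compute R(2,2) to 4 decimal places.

R(0,0) (trapezoid, 1 panel, h=1.1000): 0.236673
R(1,0) (trapezoid, 2 panels, h=0.5500): 0.214872
R(2,0) (trapezoid, 4 panels, h=0.2750): 0.209277
R(1,1) = 0.214872 + (0.214872 − 0.236673)/3 = 0.207605
R(2,1) = 0.209277 + (0.209277 − 0.214872)/3 = 0.207412
R(2,2) = 0.207412 + (0.207412 − 0.207605)/15 = 0.207399

0.2074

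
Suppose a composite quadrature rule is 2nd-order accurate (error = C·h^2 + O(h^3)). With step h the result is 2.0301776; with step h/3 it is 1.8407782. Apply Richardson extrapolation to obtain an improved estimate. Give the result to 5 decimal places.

The leading error scales as h^2; refining by a factor of 3 reduces it by 3^2 = 9.
Extrapolated value = (9·A(h/3) − A(h)) / (9 − 1)
= (9·1.8407782 − 2.0301776) / 8
= 14.5368262 / 8 = 1.8171033

1.81710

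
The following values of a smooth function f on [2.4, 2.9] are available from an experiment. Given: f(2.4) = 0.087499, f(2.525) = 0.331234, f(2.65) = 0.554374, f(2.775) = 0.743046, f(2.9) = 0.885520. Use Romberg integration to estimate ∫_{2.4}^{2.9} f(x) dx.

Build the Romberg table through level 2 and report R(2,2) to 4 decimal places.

0.2658

R(0,0) (trapezoid, 1 panel, h=0.5000): 0.243255
R(1,0) (trapezoid, 2 panels, h=0.2500): 0.260221
R(2,0) (trapezoid, 4 panels, h=0.1250): 0.264395
R(1,1) = 0.260221 + (0.260221 − 0.243255)/3 = 0.265876
R(2,1) = 0.264395 + (0.264395 − 0.260221)/3 = 0.265786
R(2,2) = 0.265786 + (0.265786 − 0.265876)/15 = 0.265780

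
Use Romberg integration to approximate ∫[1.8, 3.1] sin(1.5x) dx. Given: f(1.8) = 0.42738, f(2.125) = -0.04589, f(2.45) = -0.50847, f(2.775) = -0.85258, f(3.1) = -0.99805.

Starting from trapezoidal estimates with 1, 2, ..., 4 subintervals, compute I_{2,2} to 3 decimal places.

-0.561

I_{0,0} (trapezoid, 1 panel, h=1.3000): -0.37094
I_{1,0} (trapezoid, 2 panels, h=0.6500): -0.51597
I_{2,0} (trapezoid, 4 panels, h=0.3250): -0.54999
I_{1,1} = -0.51597 + (-0.51597 − (-0.37094))/3 = -0.56431
I_{2,1} = -0.54999 + (-0.54999 − (-0.51597))/3 = -0.56133
I_{2,2} = -0.56133 + (-0.56133 − (-0.56431))/15 = -0.56113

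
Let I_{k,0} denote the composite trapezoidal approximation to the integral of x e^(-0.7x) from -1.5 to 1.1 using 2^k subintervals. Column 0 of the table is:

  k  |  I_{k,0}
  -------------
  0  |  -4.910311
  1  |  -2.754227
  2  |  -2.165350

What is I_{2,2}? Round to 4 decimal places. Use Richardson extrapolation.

-1.9646

I_{1,1} = (4·(-2.754227) − (-4.910311)) / 3 = -2.035532
I_{2,1} = -2.165350 + (-2.165350 − (-2.754227))/3 = -1.969058
I_{2,2} = (16·(-1.969058) − (-2.035532)) / 15 = -1.964626
(Column j=1 coincides with Simpson's rule on the same nodes.)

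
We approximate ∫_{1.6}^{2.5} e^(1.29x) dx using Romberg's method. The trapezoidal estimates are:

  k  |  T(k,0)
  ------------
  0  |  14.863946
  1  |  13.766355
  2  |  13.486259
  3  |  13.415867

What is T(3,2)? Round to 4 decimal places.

13.3924

Richardson extrapolation on the trapezoidal column (denominator 4−1=3):
T(2,1) = (4·13.486259 − 13.766355) / 3 = 13.392894
T(3,1) = (4·13.415867 − 13.486259) / 3 = 13.392403
T(3,2) = (16·13.392403 − 13.392894) / 15 = 13.392370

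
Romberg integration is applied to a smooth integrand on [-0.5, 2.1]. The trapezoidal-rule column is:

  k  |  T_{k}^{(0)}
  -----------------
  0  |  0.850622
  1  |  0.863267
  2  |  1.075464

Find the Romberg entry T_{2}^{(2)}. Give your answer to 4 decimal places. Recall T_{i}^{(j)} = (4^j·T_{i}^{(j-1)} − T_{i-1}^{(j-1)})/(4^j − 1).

1.1648

Richardson extrapolation on the trapezoidal column (denominator 4−1=3):
T_{1}^{(1)} = 0.863267 + (0.863267 − 0.850622)/3 = 0.867482
T_{2}^{(1)} = 1.075464 + (1.075464 − 0.863267)/3 = 1.146196
T_{2}^{(2)} = 1.146196 + (1.146196 − 0.867482)/15 = 1.164777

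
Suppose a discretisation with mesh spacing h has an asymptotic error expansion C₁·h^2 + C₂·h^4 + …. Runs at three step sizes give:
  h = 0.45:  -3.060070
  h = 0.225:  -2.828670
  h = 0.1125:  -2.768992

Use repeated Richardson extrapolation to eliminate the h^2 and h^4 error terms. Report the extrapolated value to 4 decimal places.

First eliminate the h^2 term (factor 2^2 = 4):
  B₁ = (4·(-2.828670) − (-3.060070))/3 = -2.751537
  B₂ = (4·(-2.768992) − (-2.828670))/3 = -2.749099
Then eliminate the h^4 term (factor 2^4 = 16):
  (16·(-2.749099) − (-2.751537))/15 = -2.748936

-2.7489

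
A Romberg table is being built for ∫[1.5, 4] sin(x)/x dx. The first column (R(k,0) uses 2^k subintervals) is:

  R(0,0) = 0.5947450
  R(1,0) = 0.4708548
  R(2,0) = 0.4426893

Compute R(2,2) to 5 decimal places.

Richardson extrapolation on the trapezoidal column (denominator 4−1=3):
R(1,1) = (4·0.4708548 − 0.5947450) / 3 = 0.4295581
R(2,1) = 0.4426893 + (0.4426893 − 0.4708548)/3 = 0.4333008
R(2,2) = (16·0.4333008 − 0.4295581) / 15 = 0.4335503

0.43355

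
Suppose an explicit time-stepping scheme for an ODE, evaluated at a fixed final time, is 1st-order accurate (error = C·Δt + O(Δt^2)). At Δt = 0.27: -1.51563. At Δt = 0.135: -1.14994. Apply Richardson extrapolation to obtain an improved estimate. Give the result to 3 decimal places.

The leading error scales as Δt; refining by a factor of 2 reduces it by 2^1 = 2.
Extrapolated value = (2·A(Δt/2) − A(Δt)) / (2 − 1)
= (2·(-1.14994) − (-1.51563)) / 1
= -0.78425 / 1 = -0.78425

-0.784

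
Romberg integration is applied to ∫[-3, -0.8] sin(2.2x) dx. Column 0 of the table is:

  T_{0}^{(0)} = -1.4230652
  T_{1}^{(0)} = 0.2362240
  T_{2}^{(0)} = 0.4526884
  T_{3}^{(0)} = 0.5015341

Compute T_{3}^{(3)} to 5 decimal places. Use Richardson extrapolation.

0.51751

T_{1}^{(1)} = 0.2362240 + (0.2362240 − (-1.4230652))/3 = 0.7893204
T_{2}^{(1)} = (4·0.4526884 − 0.2362240) / 3 = 0.5248432
T_{3}^{(1)} = 0.5015341 + (0.5015341 − 0.4526884)/3 = 0.5178160
T_{2}^{(2)} = (16·0.5248432 − 0.7893204) / 15 = 0.5072114
T_{3}^{(2)} = (16·0.5178160 − 0.5248432) / 15 = 0.5173475
T_{3}^{(3)} = (64·0.5173475 − 0.5072114) / 63 = 0.5175084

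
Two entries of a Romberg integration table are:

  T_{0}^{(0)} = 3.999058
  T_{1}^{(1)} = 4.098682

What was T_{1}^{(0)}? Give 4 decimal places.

From T_{1}^{(1)} = (4·T_{1}^{(0)} − T_{0}^{(0)})/3, solve for T_{1}^{(0)}:
4·T_{1}^{(0)} = 3·4.098682 + 3.999058 = 16.295104
T_{1}^{(0)} = 4.073776

4.0738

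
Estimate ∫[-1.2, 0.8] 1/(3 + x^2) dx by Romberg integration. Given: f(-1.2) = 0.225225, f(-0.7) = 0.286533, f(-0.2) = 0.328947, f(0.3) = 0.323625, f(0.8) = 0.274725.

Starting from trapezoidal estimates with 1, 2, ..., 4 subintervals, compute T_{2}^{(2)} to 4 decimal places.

0.5994

T_{0}^{(0)} (trapezoid, 1 panel, h=2.0000): 0.499950
T_{1}^{(0)} (trapezoid, 2 panels, h=1.0000): 0.578922
T_{2}^{(0)} (trapezoid, 4 panels, h=0.5000): 0.594540
T_{1}^{(1)} = 0.578922 + (0.578922 − 0.499950)/3 = 0.605246
T_{2}^{(1)} = 0.594540 + (0.594540 − 0.578922)/3 = 0.599746
T_{2}^{(2)} = 0.599746 + (0.599746 − 0.605246)/15 = 0.599379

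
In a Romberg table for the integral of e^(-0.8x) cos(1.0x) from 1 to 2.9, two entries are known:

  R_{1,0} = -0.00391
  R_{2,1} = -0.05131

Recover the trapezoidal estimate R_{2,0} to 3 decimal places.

-0.039

From R_{2,1} = (4·R_{2,0} − R_{1,0})/3, solve for R_{2,0}:
4·R_{2,0} = 3·(-0.05131) + (-0.00391) = -0.15784
R_{2,0} = -0.03946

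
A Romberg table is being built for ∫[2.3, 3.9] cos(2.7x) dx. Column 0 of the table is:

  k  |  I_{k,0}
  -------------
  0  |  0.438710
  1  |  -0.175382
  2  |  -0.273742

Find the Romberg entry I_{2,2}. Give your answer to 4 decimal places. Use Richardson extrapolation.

-0.3016

I_{1,1} = -0.175382 + (-0.175382 − 0.438710)/3 = -0.380079
I_{2,1} = (4·(-0.273742) − (-0.175382)) / 3 = -0.306529
I_{2,2} = -0.306529 + (-0.306529 − (-0.380079))/15 = -0.301626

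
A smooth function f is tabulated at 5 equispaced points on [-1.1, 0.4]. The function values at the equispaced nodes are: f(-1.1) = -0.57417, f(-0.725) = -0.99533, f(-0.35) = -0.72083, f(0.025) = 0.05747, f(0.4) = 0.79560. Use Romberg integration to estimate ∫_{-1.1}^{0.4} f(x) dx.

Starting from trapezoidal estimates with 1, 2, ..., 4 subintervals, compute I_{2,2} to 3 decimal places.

-0.619

I_{0,0} (trapezoid, 1 panel, h=1.5000): 0.16607
I_{1,0} (trapezoid, 2 panels, h=0.7500): -0.45759
I_{2,0} (trapezoid, 4 panels, h=0.3750): -0.58049
I_{1,1} = -0.45759 + (-0.45759 − 0.16607)/3 = -0.66548
I_{2,1} = -0.58049 + (-0.58049 − (-0.45759))/3 = -0.62146
I_{2,2} = -0.62146 + (-0.62146 − (-0.66548))/15 = -0.61853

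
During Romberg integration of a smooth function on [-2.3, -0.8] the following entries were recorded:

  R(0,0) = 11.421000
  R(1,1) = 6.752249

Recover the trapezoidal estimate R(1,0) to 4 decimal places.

7.9194

From R(1,1) = (4·R(1,0) − R(0,0))/3, solve for R(1,0):
4·R(1,0) = 3·6.752249 + 11.421000 = 31.677747
R(1,0) = 7.919437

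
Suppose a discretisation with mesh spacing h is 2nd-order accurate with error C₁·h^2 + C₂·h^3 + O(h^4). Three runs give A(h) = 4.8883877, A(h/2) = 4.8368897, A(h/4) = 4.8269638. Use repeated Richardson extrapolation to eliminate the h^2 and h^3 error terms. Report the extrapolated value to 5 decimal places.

4.82422

First eliminate the h^2 term (factor 2^2 = 4):
  B₁ = (4·4.8368897 − 4.8883877)/3 = 4.8197237
  B₂ = (4·4.8269638 − 4.8368897)/3 = 4.8236552
Then eliminate the h^3 term (factor 2^3 = 8):
  (8·4.8236552 − 4.8197237)/7 = 4.8242168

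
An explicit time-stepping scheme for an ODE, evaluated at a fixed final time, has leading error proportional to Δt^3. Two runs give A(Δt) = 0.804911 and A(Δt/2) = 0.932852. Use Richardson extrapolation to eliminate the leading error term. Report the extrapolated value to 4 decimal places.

0.9511

Extrapolated value = (8·A(Δt/2) − A(Δt)) / (8 − 1)
= (8·0.932852 − 0.804911) / 7
= 6.657905 / 7 = 0.951129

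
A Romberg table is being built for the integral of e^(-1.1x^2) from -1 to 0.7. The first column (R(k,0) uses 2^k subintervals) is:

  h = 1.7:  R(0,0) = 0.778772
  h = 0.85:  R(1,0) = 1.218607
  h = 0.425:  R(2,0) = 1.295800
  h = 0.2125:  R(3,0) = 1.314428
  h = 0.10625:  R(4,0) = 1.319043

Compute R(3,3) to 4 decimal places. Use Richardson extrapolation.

Richardson extrapolation on the trapezoidal column (denominator 4−1=3):
R(1,1) = (4·1.218607 − 0.778772) / 3 = 1.365219
R(2,1) = 1.295800 + (1.295800 − 1.218607)/3 = 1.321531
R(3,1) = 1.314428 + (1.314428 − 1.295800)/3 = 1.320637
R(2,2) = (16·1.321531 − 1.365219) / 15 = 1.318618
R(3,2) = 1.320637 + (1.320637 − 1.321531)/15 = 1.320577
R(3,3) = 1.320577 + (1.320577 − 1.318618)/63 = 1.320608

1.3206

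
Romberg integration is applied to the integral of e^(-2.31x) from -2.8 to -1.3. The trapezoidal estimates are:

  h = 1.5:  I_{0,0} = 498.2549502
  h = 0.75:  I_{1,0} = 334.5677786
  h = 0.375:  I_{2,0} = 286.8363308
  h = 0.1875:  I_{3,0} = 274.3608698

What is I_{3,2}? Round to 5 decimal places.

270.15415

Richardson extrapolation on the trapezoidal column (denominator 4−1=3):
I_{2,1} = (4·286.8363308 − 334.5677786) / 3 = 270.9258482
I_{3,1} = 274.3608698 + (274.3608698 − 286.8363308)/3 = 270.2023828
I_{3,2} = (16·270.2023828 − 270.9258482) / 15 = 270.1541518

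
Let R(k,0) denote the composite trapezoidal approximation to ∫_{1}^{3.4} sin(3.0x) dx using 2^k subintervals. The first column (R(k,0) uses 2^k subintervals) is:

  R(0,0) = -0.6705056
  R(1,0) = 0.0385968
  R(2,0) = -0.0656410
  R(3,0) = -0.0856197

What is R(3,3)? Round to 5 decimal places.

Richardson extrapolation on the trapezoidal column (denominator 4−1=3):
R(1,1) = 0.0385968 + (0.0385968 − (-0.6705056))/3 = 0.2749643
R(2,1) = (4·(-0.0656410) − 0.0385968) / 3 = -0.1003869
R(3,1) = (4·(-0.0856197) − (-0.0656410)) / 3 = -0.0922793
R(2,2) = -0.1003869 + (-0.1003869 − 0.2749643)/15 = -0.1254103
R(3,2) = -0.0922793 + (-0.0922793 − (-0.1003869))/15 = -0.0917388
R(3,3) = (64·(-0.0917388) − (-0.1254103)) / 63 = -0.0912043
(Column j=1 coincides with Simpson's rule on the same nodes.)

-0.09120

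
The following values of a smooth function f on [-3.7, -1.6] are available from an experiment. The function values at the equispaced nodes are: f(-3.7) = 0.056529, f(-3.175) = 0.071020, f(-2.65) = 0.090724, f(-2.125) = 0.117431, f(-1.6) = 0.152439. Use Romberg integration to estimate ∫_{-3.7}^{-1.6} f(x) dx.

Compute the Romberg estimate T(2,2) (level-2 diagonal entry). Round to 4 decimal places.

T(0,0) (trapezoid, 1 panel, h=2.1000): 0.219416
T(1,0) (trapezoid, 2 panels, h=1.0500): 0.204968
T(2,0) (trapezoid, 4 panels, h=0.5250): 0.201421
T(1,1) = 0.204968 + (0.204968 − 0.219416)/3 = 0.200152
T(2,1) = 0.201421 + (0.201421 − 0.204968)/3 = 0.200239
T(2,2) = 0.200239 + (0.200239 − 0.200152)/15 = 0.200245

0.2002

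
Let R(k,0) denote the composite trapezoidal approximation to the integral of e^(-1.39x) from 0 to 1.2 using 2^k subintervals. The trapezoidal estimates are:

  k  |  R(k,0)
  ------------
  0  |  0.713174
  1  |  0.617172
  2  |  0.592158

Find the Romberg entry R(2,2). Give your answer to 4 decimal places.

Richardson extrapolation on the trapezoidal column (denominator 4−1=3):
R(1,1) = 0.617172 + (0.617172 − 0.713174)/3 = 0.585171
R(2,1) = (4·0.592158 − 0.617172) / 3 = 0.583820
R(2,2) = (16·0.583820 − 0.585171) / 15 = 0.583730

0.5837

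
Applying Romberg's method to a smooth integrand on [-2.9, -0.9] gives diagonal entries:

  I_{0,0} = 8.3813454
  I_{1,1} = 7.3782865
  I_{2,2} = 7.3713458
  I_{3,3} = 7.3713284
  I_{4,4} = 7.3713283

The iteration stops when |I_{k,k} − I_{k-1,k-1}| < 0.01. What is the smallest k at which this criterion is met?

k = 2

|I_{1,1} − I_{0,0}| = 1.0030589 ≥ 0.01
|I_{2,2} − I_{1,1}| = 0.0069407 < 0.01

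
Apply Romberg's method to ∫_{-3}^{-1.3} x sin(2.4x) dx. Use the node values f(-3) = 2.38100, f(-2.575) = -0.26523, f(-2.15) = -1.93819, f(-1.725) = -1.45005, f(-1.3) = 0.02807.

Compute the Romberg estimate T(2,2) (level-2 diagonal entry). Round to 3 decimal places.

-1.158

T(0,0) (trapezoid, 1 panel, h=1.7000): 2.04771
T(1,0) (trapezoid, 2 panels, h=0.8500): -0.62361
T(2,0) (trapezoid, 4 panels, h=0.4250): -1.04080
T(1,1) = -0.62361 + (-0.62361 − 2.04771)/3 = -1.51405
T(2,1) = -1.04080 + (-1.04080 − (-0.62361))/3 = -1.17986
T(2,2) = -1.17986 + (-1.17986 − (-1.51405))/15 = -1.15758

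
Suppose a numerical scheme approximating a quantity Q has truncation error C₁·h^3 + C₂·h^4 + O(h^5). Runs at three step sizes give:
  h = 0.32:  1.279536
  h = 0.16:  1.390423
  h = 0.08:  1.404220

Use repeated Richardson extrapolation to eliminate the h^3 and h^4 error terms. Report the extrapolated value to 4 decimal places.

First eliminate the h^3 term (factor 2^3 = 8):
  B₁ = (8·1.390423 − 1.279536)/7 = 1.406264
  B₂ = (8·1.404220 − 1.390423)/7 = 1.406191
Then eliminate the h^4 term (factor 2^4 = 16):
  (16·1.406191 − 1.406264)/15 = 1.406186

1.4062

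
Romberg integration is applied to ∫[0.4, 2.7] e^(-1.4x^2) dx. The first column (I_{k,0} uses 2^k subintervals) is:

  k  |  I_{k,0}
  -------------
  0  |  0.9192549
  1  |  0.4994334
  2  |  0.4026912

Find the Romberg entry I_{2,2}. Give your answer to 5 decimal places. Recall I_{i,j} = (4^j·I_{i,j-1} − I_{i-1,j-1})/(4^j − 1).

0.37117

Richardson extrapolation on the trapezoidal column (denominator 4−1=3):
I_{1,1} = 0.4994334 + (0.4994334 − 0.9192549)/3 = 0.3594929
I_{2,1} = 0.4026912 + (0.4026912 − 0.4994334)/3 = 0.3704438
I_{2,2} = 0.3704438 + (0.3704438 − 0.3594929)/15 = 0.3711739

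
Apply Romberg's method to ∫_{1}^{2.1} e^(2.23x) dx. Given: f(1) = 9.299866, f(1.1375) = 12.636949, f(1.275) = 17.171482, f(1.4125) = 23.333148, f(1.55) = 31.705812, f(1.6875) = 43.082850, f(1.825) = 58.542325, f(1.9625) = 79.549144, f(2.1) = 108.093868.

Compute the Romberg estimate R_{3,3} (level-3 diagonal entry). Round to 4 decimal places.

R_{0,0} (trapezoid, 1 panel, h=1.1000): 64.566554
R_{1,0} (trapezoid, 2 panels, h=0.5500): 49.721473
R_{2,0} (trapezoid, 4 panels, h=0.2750): 45.682034
R_{3,0} (trapezoid, 8 panels, h=0.1375): 44.648804
R_{1,1} = 49.721473 + (49.721473 − 64.566554)/3 = 44.773113
R_{2,1} = 45.682034 + (45.682034 − 49.721473)/3 = 44.335554
R_{3,1} = 44.648804 + (44.648804 − 45.682034)/3 = 44.304394
R_{2,2} = 44.335554 + (44.335554 − 44.773113)/15 = 44.306383
R_{3,2} = 44.304394 + (44.304394 − 44.335554)/15 = 44.302317
R_{3,3} = 44.302317 + (44.302317 − 44.306383)/63 = 44.302252

44.3023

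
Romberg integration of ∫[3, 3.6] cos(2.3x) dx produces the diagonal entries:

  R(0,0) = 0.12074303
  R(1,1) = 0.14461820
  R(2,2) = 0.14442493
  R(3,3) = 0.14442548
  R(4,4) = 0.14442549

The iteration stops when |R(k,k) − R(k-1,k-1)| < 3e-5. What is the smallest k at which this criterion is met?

k = 3

|R(1,1) − R(0,0)| = 0.02387517 ≥ 3e-5
|R(2,2) − R(1,1)| = 0.00019327 ≥ 3e-5
|R(3,3) − R(2,2)| = 0.00000055 < 3e-5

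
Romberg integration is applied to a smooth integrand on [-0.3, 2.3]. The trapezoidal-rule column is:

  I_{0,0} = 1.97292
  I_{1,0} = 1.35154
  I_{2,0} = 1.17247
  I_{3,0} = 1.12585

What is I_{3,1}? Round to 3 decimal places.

I_{3,1} = 1.12585 + (1.12585 − 1.17247)/3 = 1.11031
(Column j=1 coincides with Simpson's rule on the same nodes.)

1.110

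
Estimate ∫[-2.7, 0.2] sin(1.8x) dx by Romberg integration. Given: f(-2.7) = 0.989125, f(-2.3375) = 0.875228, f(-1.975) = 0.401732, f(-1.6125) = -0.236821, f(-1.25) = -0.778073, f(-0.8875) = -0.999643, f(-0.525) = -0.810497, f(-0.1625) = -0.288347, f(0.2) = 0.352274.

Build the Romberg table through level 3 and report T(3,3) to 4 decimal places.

-0.4384

T(0,0) (trapezoid, 1 panel, h=2.9000): 1.945029
T(1,0) (trapezoid, 2 panels, h=1.4500): -0.155692
T(2,0) (trapezoid, 4 panels, h=0.7250): -0.374200
T(3,0) (trapezoid, 8 panels, h=0.3625): -0.422574
T(1,1) = -0.155692 + (-0.155692 − 1.945029)/3 = -0.855932
T(2,1) = -0.374200 + (-0.374200 − (-0.155692))/3 = -0.447036
T(3,1) = -0.422574 + (-0.422574 − (-0.374200))/3 = -0.438699
T(2,2) = -0.447036 + (-0.447036 − (-0.855932))/15 = -0.419776
T(3,2) = -0.438699 + (-0.438699 − (-0.447036))/15 = -0.438143
T(3,3) = -0.438143 + (-0.438143 − (-0.419776))/63 = -0.438435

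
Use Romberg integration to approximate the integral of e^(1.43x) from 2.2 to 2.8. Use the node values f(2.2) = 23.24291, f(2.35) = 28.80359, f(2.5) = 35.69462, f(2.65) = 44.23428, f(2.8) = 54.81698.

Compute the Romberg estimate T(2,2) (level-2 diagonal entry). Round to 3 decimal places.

T(0,0) (trapezoid, 1 panel, h=0.6000): 23.41797
T(1,0) (trapezoid, 2 panels, h=0.3000): 22.41737
T(2,0) (trapezoid, 4 panels, h=0.1500): 22.16437
T(1,1) = 22.41737 + (22.41737 − 23.41797)/3 = 22.08384
T(2,1) = 22.16437 + (22.16437 − 22.41737)/3 = 22.08004
T(2,2) = 22.08004 + (22.08004 − 22.08384)/15 = 22.07979

22.080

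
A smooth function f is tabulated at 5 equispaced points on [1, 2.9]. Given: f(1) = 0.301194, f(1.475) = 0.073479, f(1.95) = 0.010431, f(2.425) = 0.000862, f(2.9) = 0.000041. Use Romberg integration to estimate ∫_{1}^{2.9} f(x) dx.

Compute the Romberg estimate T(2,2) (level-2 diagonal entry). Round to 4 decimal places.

T(0,0) (trapezoid, 1 panel, h=1.9000): 0.286173
T(1,0) (trapezoid, 2 panels, h=0.9500): 0.152996
T(2,0) (trapezoid, 4 panels, h=0.4750): 0.111810
T(1,1) = 0.152996 + (0.152996 − 0.286173)/3 = 0.108604
T(2,1) = 0.111810 + (0.111810 − 0.152996)/3 = 0.098081
T(2,2) = 0.098081 + (0.098081 − 0.108604)/15 = 0.097379

0.0974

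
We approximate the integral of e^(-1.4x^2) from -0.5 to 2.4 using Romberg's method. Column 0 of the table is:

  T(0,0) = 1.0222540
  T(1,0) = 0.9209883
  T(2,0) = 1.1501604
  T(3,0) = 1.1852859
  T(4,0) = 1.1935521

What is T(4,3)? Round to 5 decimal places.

Richardson extrapolation on the trapezoidal column (denominator 4−1=3):
T(2,1) = (4·1.1501604 − 0.9209883) / 3 = 1.2265511
T(3,1) = (4·1.1852859 − 1.1501604) / 3 = 1.1969944
T(4,1) = (4·1.1935521 − 1.1852859) / 3 = 1.1963075
T(3,2) = 1.1969944 + (1.1969944 − 1.2265511)/15 = 1.1950240
T(4,2) = 1.1963075 + (1.1963075 − 1.1969944)/15 = 1.1962617
T(4,3) = (64·1.1962617 − 1.1950240) / 63 = 1.1962813

1.19628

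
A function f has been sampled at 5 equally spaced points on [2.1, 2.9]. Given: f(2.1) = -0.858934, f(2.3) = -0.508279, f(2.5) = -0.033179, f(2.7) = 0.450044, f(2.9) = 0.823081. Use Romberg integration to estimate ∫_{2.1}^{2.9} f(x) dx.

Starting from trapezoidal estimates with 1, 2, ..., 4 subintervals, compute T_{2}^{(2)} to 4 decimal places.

T_{0}^{(0)} (trapezoid, 1 panel, h=0.8000): -0.014341
T_{1}^{(0)} (trapezoid, 2 panels, h=0.4000): -0.020442
T_{2}^{(0)} (trapezoid, 4 panels, h=0.2000): -0.021868
T_{1}^{(1)} = -0.020442 + (-0.020442 − (-0.014341))/3 = -0.022476
T_{2}^{(1)} = -0.021868 + (-0.021868 − (-0.020442))/3 = -0.022343
T_{2}^{(2)} = -0.022343 + (-0.022343 − (-0.022476))/15 = -0.022334

-0.0223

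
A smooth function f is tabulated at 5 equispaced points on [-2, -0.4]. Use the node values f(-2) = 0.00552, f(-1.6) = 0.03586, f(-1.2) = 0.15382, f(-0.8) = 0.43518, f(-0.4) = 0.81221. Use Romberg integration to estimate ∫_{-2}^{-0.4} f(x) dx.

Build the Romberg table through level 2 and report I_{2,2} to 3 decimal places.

I_{0,0} (trapezoid, 1 panel, h=1.6000): 0.65418
I_{1,0} (trapezoid, 2 panels, h=0.8000): 0.45015
I_{2,0} (trapezoid, 4 panels, h=0.4000): 0.41349
I_{1,1} = 0.45015 + (0.45015 − 0.65418)/3 = 0.38214
I_{2,1} = 0.41349 + (0.41349 − 0.45015)/3 = 0.40127
I_{2,2} = 0.40127 + (0.40127 − 0.38214)/15 = 0.40255

0.403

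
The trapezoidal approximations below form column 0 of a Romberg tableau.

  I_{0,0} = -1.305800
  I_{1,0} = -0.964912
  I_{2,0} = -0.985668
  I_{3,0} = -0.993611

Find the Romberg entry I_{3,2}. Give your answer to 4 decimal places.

Richardson extrapolation on the trapezoidal column (denominator 4−1=3):
I_{2,1} = (4·(-0.985668) − (-0.964912)) / 3 = -0.992587
I_{3,1} = -0.993611 + (-0.993611 − (-0.985668))/3 = -0.996259
I_{3,2} = -0.996259 + (-0.996259 − (-0.992587))/15 = -0.996504

-0.9965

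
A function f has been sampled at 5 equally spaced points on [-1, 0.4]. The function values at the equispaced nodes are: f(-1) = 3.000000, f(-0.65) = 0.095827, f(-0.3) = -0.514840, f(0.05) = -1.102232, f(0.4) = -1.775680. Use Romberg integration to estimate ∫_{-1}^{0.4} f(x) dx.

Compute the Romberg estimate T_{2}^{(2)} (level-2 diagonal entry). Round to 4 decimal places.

T_{0}^{(0)} (trapezoid, 1 panel, h=1.4000): 0.857024
T_{1}^{(0)} (trapezoid, 2 panels, h=0.7000): 0.068124
T_{2}^{(0)} (trapezoid, 4 panels, h=0.3500): -0.318180
T_{1}^{(1)} = 0.068124 + (0.068124 − 0.857024)/3 = -0.194843
T_{2}^{(1)} = -0.318180 + (-0.318180 − 0.068124)/3 = -0.446948
T_{2}^{(2)} = -0.446948 + (-0.446948 − (-0.194843))/15 = -0.463755

-0.4638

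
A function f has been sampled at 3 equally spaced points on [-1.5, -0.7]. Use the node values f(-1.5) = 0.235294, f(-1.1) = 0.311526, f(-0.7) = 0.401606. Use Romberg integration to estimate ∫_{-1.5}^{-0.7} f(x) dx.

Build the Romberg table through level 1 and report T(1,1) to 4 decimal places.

T(0,0) (trapezoid, 1 panel, h=0.8000): 0.254760
T(1,0) (trapezoid, 2 panels, h=0.4000): 0.251990
T(1,1) = 0.251990 + (0.251990 − 0.254760)/3 = 0.251067

0.2511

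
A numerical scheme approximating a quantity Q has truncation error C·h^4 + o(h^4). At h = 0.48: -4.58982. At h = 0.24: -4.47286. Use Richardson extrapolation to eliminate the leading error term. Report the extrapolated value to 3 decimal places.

The leading error scales as h^4; refining by a factor of 2 reduces it by 2^4 = 16.
Extrapolated value = (16·A(h/2) − A(h)) / (16 − 1)
= (16·(-4.47286) − (-4.58982)) / 15
= -66.97594 / 15 = -4.46506

-4.465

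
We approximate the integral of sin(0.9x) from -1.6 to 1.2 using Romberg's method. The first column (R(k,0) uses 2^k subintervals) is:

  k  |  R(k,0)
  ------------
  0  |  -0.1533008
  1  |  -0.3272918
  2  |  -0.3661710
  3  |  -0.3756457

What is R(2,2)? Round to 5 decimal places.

-0.37872

R(1,1) = (4·(-0.3272918) − (-0.1533008)) / 3 = -0.3852888
R(2,1) = (4·(-0.3661710) − (-0.3272918)) / 3 = -0.3791307
R(2,2) = -0.3791307 + (-0.3791307 − (-0.3852888))/15 = -0.3787202
(Column j=1 coincides with Simpson's rule on the same nodes.)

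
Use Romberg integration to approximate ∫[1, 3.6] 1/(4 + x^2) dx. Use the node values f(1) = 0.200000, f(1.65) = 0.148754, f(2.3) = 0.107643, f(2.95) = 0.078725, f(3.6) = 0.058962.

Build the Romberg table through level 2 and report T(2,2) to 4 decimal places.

T(0,0) (trapezoid, 1 panel, h=2.6000): 0.336651
T(1,0) (trapezoid, 2 panels, h=1.3000): 0.308261
T(2,0) (trapezoid, 4 panels, h=0.6500): 0.301992
T(1,1) = 0.308261 + (0.308261 − 0.336651)/3 = 0.298798
T(2,1) = 0.301992 + (0.301992 − 0.308261)/3 = 0.299902
T(2,2) = 0.299902 + (0.299902 − 0.298798)/15 = 0.299976

0.3000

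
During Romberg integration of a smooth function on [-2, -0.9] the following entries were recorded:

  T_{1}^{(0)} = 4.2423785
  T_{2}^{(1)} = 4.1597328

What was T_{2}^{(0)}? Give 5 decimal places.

From T_{2}^{(1)} = (4·T_{2}^{(0)} − T_{1}^{(0)})/3, solve for T_{2}^{(0)}:
4·T_{2}^{(0)} = 3·4.1597328 + 4.2423785 = 16.7215769
T_{2}^{(0)} = 4.1803942

4.18039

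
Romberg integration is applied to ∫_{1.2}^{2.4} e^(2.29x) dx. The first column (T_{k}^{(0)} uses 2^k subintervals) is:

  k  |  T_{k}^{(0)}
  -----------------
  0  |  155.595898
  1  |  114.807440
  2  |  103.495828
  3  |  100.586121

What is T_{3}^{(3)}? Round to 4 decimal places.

T_{1}^{(1)} = (4·114.807440 − 155.595898) / 3 = 101.211287
T_{2}^{(1)} = 103.495828 + (103.495828 − 114.807440)/3 = 99.725291
T_{3}^{(1)} = (4·100.586121 − 103.495828) / 3 = 99.616219
T_{2}^{(2)} = (16·99.725291 − 101.211287) / 15 = 99.626225
T_{3}^{(2)} = 99.616219 + (99.616219 − 99.725291)/15 = 99.608948
T_{3}^{(3)} = (64·99.608948 − 99.626225) / 63 = 99.608674

99.6087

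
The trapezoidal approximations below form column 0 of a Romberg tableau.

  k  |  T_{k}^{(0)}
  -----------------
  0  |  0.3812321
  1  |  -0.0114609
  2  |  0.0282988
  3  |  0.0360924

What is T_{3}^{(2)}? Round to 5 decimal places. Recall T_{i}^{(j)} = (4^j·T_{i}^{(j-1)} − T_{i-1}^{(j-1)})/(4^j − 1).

0.03850

Richardson extrapolation on the trapezoidal column (denominator 4−1=3):
T_{2}^{(1)} = 0.0282988 + (0.0282988 − (-0.0114609))/3 = 0.0415520
T_{3}^{(1)} = (4·0.0360924 − 0.0282988) / 3 = 0.0386903
T_{3}^{(2)} = (16·0.0386903 − 0.0415520) / 15 = 0.0384995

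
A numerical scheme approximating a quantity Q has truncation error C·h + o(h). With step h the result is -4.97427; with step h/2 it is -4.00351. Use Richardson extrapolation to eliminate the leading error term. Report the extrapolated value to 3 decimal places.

-3.033

Extrapolated value = (2·A(h/2) − A(h)) / (2 − 1)
= (2·(-4.00351) − (-4.97427)) / 1
= -3.03275 / 1 = -3.03275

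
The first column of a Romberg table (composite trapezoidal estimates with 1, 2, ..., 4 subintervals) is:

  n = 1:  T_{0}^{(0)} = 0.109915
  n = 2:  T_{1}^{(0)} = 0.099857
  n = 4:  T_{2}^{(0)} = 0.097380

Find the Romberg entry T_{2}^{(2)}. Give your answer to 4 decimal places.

0.0966

T_{1}^{(1)} = (4·0.099857 − 0.109915) / 3 = 0.096504
T_{2}^{(1)} = (4·0.097380 − 0.099857) / 3 = 0.096554
T_{2}^{(2)} = (16·0.096554 − 0.096504) / 15 = 0.096557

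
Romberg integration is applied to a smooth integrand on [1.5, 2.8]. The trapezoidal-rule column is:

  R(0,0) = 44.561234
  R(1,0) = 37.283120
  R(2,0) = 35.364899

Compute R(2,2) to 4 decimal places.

Richardson extrapolation on the trapezoidal column (denominator 4−1=3):
R(1,1) = (4·37.283120 − 44.561234) / 3 = 34.857082
R(2,1) = 35.364899 + (35.364899 − 37.283120)/3 = 34.725492
R(2,2) = 34.725492 + (34.725492 − 34.857082)/15 = 34.716719

34.7167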